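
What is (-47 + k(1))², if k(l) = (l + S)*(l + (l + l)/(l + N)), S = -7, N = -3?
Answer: 2209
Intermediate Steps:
k(l) = (-7 + l)*(l + 2*l/(-3 + l)) (k(l) = (l - 7)*(l + (l + l)/(l - 3)) = (-7 + l)*(l + (2*l)/(-3 + l)) = (-7 + l)*(l + 2*l/(-3 + l)))
(-47 + k(1))² = (-47 + 1*(7 + 1² - 8*1)/(-3 + 1))² = (-47 + 1*(7 + 1 - 8)/(-2))² = (-47 + 1*(-½)*0)² = (-47 + 0)² = (-47)² = 2209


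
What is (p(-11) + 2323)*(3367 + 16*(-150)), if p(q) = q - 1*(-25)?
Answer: 2259879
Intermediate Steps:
p(q) = 25 + q (p(q) = q + 25 = 25 + q)
(p(-11) + 2323)*(3367 + 16*(-150)) = ((25 - 11) + 2323)*(3367 + 16*(-150)) = (14 + 2323)*(3367 - 2400) = 2337*967 = 2259879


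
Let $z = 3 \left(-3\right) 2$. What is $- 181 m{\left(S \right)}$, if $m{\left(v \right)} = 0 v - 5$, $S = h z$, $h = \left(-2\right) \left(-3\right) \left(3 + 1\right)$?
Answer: $905$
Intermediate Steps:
$h = 24$ ($h = 6 \cdot 4 = 24$)
$z = -18$ ($z = \left(-9\right) 2 = -18$)
$S = -432$ ($S = 24 \left(-18\right) = -432$)
$m{\left(v \right)} = -5$ ($m{\left(v \right)} = 0 - 5 = -5$)
$- 181 m{\left(S \right)} = \left(-181\right) \left(-5\right) = 905$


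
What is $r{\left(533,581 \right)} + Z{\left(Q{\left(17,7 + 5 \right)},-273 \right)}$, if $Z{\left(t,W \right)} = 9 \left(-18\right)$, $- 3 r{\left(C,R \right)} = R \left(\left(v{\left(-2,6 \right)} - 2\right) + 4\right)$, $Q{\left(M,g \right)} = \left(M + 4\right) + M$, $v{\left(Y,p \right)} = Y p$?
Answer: $\frac{5324}{3} \approx 1774.7$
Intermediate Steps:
$Q{\left(M,g \right)} = 4 + 2 M$ ($Q{\left(M,g \right)} = \left(4 + M\right) + M = 4 + 2 M$)
$r{\left(C,R \right)} = \frac{10 R}{3}$ ($r{\left(C,R \right)} = - \frac{R \left(\left(\left(-2\right) 6 - 2\right) + 4\right)}{3} = - \frac{R \left(\left(-12 - 2\right) + 4\right)}{3} = - \frac{R \left(-14 + 4\right)}{3} = - \frac{R \left(-10\right)}{3} = - \frac{\left(-10\right) R}{3} = \frac{10 R}{3}$)
$Z{\left(t,W \right)} = -162$
$r{\left(533,581 \right)} + Z{\left(Q{\left(17,7 + 5 \right)},-273 \right)} = \frac{10}{3} \cdot 581 - 162 = \frac{5810}{3} - 162 = \frac{5324}{3}$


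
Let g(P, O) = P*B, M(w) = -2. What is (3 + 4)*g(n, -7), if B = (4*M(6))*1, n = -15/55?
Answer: 168/11 ≈ 15.273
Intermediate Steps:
n = -3/11 (n = -15*1/55 = -3/11 ≈ -0.27273)
B = -8 (B = (4*(-2))*1 = -8*1 = -8)
g(P, O) = -8*P (g(P, O) = P*(-8) = -8*P)
(3 + 4)*g(n, -7) = (3 + 4)*(-8*(-3/11)) = 7*(24/11) = 168/11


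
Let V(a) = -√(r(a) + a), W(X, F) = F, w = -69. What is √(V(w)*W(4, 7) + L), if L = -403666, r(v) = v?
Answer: √(-403666 - 7*I*√138) ≈ 0.065 - 635.35*I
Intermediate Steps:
V(a) = -√2*√a (V(a) = -√(a + a) = -√(2*a) = -√2*√a)
√(V(w)*W(4, 7) + L) = √(-√2*√(-69)*7 - 403666) = √(-√2*I*√69*7 - 403666) = √(-I*√138*7 - 403666) = √(-7*I*√138 - 403666) = √(-403666 - 7*I*√138)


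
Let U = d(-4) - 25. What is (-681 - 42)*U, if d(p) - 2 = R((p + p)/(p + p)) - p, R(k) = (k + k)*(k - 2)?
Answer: 15183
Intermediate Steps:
R(k) = 2*k*(-2 + k) (R(k) = (2*k)*(-2 + k) = 2*k*(-2 + k))
d(p) = -p (d(p) = 2 + (2*((p + p)/(p + p))*(-2 + (p + p)/(p + p)) - p) = 2 + (2*((2*p)/((2*p)))*(-2 + (2*p)/((2*p))) - p) = 2 + (2*((2*p)*(1/(2*p)))*(-2 + (2*p)*(1/(2*p))) - p) = 2 + (2*1*(-2 + 1) - p) = 2 + (2*1*(-1) - p) = 2 + (-2 - p) = -p)
U = -21 (U = -1*(-4) - 25 = 4 - 25 = -21)
(-681 - 42)*U = (-681 - 42)*(-21) = -723*(-21) = 15183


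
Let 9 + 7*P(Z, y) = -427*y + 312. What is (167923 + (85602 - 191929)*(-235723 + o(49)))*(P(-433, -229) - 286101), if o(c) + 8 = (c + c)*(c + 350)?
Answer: -39820177143519326/7 ≈ -5.6886e+15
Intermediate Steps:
o(c) = -8 + 2*c*(350 + c) (o(c) = -8 + (c + c)*(c + 350) = -8 + (2*c)*(350 + c) = -8 + 2*c*(350 + c))
P(Z, y) = 303/7 - 61*y (P(Z, y) = -9/7 + (-427*y + 312)/7 = -9/7 + (312 - 427*y)/7 = -9/7 + (312/7 - 61*y) = 303/7 - 61*y)
(167923 + (85602 - 191929)*(-235723 + o(49)))*(P(-433, -229) - 286101) = (167923 + (85602 - 191929)*(-235723 + (-8 + 2*49² + 700*49)))*((303/7 - 61*(-229)) - 286101) = (167923 - 106327*(-235723 + (-8 + 2*2401 + 34300)))*((303/7 + 13969) - 286101) = (167923 - 106327*(-235723 + (-8 + 4802 + 34300)))*(98086/7 - 286101) = (167923 - 106327*(-235723 + 39094))*(-1904621/7) = (167923 - 106327*(-196629))*(-1904621/7) = (167923 + 20906971683)*(-1904621/7) = 20907139606*(-1904621/7) = -39820177143519326/7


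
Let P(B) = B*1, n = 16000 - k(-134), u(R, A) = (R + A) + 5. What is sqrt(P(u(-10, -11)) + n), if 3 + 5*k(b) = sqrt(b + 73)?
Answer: sqrt(399615 - 5*I*sqrt(61))/5 ≈ 126.43 - 0.0061775*I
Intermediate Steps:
u(R, A) = 5 + A + R (u(R, A) = (A + R) + 5 = 5 + A + R)
k(b) = -3/5 + sqrt(73 + b)/5 (k(b) = -3/5 + sqrt(b + 73)/5 = -3/5 + sqrt(73 + b)/5)
n = 80003/5 - I*sqrt(61)/5 (n = 16000 - (-3/5 + sqrt(73 - 134)/5) = 16000 - (-3/5 + sqrt(-61)/5) = 16000 - (-3/5 + (I*sqrt(61))/5) = 16000 - (-3/5 + I*sqrt(61)/5) = 16000 + (3/5 - I*sqrt(61)/5) = 80003/5 - I*sqrt(61)/5 ≈ 16001.0 - 1.562*I)
P(B) = B
sqrt(P(u(-10, -11)) + n) = sqrt((5 - 11 - 10) + (80003/5 - I*sqrt(61)/5)) = sqrt(-16 + (80003/5 - I*sqrt(61)/5)) = sqrt(79923/5 - I*sqrt(61)/5)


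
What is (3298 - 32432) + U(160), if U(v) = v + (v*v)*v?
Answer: 4067026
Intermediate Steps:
U(v) = v + v³ (U(v) = v + v²*v = v + v³)
(3298 - 32432) + U(160) = (3298 - 32432) + (160 + 160³) = -29134 + (160 + 4096000) = -29134 + 4096160 = 4067026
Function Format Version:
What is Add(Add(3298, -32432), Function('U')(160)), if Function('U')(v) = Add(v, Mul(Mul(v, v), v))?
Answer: 4067026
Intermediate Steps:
Function('U')(v) = Add(v, Pow(v, 3)) (Function('U')(v) = Add(v, Mul(Pow(v, 2), v)) = Add(v, Pow(v, 3)))
Add(Add(3298, -32432), Function('U')(160)) = Add(Add(3298, -32432), Add(160, Pow(160, 3))) = Add(-29134, Add(160, 4096000)) = Add(-29134, 4096160) = 4067026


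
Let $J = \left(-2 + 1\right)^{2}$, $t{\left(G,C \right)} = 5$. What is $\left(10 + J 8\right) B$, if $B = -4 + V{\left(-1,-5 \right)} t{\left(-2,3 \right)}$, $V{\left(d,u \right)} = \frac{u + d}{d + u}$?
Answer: $18$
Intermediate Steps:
$V{\left(d,u \right)} = 1$ ($V{\left(d,u \right)} = \frac{d + u}{d + u} = 1$)
$J = 1$ ($J = \left(-1\right)^{2} = 1$)
$B = 1$ ($B = -4 + 1 \cdot 5 = -4 + 5 = 1$)
$\left(10 + J 8\right) B = \left(10 + 1 \cdot 8\right) 1 = \left(10 + 8\right) 1 = 18 \cdot 1 = 18$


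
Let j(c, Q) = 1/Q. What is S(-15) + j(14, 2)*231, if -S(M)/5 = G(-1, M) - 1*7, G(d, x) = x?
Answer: 451/2 ≈ 225.50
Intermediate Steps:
S(M) = 35 - 5*M (S(M) = -5*(M - 1*7) = -5*(M - 7) = -5*(-7 + M) = 35 - 5*M)
S(-15) + j(14, 2)*231 = (35 - 5*(-15)) + 231/2 = (35 + 75) + (½)*231 = 110 + 231/2 = 451/2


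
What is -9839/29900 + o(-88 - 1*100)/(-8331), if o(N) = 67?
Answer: -83972009/249096900 ≈ -0.33711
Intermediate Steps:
-9839/29900 + o(-88 - 1*100)/(-8331) = -9839/29900 + 67/(-8331) = -9839*1/29900 + 67*(-1/8331) = -9839/29900 - 67/8331 = -83972009/249096900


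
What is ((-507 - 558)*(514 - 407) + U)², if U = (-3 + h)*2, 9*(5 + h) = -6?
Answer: 116907234889/9 ≈ 1.2990e+10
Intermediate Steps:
h = -17/3 (h = -5 + (⅑)*(-6) = -5 - ⅔ = -17/3 ≈ -5.6667)
U = -52/3 (U = (-3 - 17/3)*2 = -26/3*2 = -52/3 ≈ -17.333)
((-507 - 558)*(514 - 407) + U)² = ((-507 - 558)*(514 - 407) - 52/3)² = (-1065*107 - 52/3)² = (-113955 - 52/3)² = (-341917/3)² = 116907234889/9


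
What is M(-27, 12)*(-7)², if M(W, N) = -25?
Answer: -1225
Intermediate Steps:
M(-27, 12)*(-7)² = -25*(-7)² = -25*49 = -1225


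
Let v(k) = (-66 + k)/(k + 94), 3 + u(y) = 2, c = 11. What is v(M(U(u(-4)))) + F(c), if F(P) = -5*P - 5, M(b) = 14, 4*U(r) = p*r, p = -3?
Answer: -1633/27 ≈ -60.482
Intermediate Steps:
u(y) = -1 (u(y) = -3 + 2 = -1)
U(r) = -3*r/4 (U(r) = (-3*r)/4 = -3*r/4)
F(P) = -5 - 5*P
v(k) = (-66 + k)/(94 + k)
v(M(U(u(-4)))) + F(c) = (-66 + 14)/(94 + 14) + (-5 - 5*11) = -52/108 + (-5 - 55) = (1/108)*(-52) - 60 = -13/27 - 60 = -1633/27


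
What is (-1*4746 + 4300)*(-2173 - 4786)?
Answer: 3103714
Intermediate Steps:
(-1*4746 + 4300)*(-2173 - 4786) = (-4746 + 4300)*(-6959) = -446*(-6959) = 3103714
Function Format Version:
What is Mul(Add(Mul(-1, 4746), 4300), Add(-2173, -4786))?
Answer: 3103714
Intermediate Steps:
Mul(Add(Mul(-1, 4746), 4300), Add(-2173, -4786)) = Mul(Add(-4746, 4300), -6959) = Mul(-446, -6959) = 3103714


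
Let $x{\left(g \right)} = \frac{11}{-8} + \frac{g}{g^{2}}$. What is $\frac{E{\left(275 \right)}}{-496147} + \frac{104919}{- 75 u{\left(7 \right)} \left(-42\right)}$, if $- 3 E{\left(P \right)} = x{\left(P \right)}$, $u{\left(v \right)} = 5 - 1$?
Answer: $\frac{95434609111}{11460995700} \approx 8.3269$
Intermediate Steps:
$u{\left(v \right)} = 4$
$x{\left(g \right)} = - \frac{11}{8} + \frac{1}{g}$ ($x{\left(g \right)} = 11 \left(- \frac{1}{8}\right) + \frac{g}{g^{2}} = - \frac{11}{8} + \frac{1}{g}$)
$E{\left(P \right)} = \frac{11}{24} - \frac{1}{3 P}$ ($E{\left(P \right)} = - \frac{- \frac{11}{8} + \frac{1}{P}}{3} = \frac{11}{24} - \frac{1}{3 P}$)
$\frac{E{\left(275 \right)}}{-496147} + \frac{104919}{- 75 u{\left(7 \right)} \left(-42\right)} = \frac{\frac{1}{24} \cdot \frac{1}{275} \left(-8 + 11 \cdot 275\right)}{-496147} + \frac{104919}{\left(-75\right) 4 \left(-42\right)} = \frac{1}{24} \cdot \frac{1}{275} \left(-8 + 3025\right) \left(- \frac{1}{496147}\right) + \frac{104919}{\left(-300\right) \left(-42\right)} = \frac{1}{24} \cdot \frac{1}{275} \cdot 3017 \left(- \frac{1}{496147}\right) + \frac{104919}{12600} = \frac{3017}{6600} \left(- \frac{1}{496147}\right) + 104919 \cdot \frac{1}{12600} = - \frac{3017}{3274570200} + \frac{34973}{4200} = \frac{95434609111}{11460995700}$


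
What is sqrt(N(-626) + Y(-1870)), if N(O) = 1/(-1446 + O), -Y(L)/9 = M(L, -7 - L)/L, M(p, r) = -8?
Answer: I*sqrt(36579991910)/968660 ≈ 0.19745*I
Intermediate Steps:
Y(L) = 72/L (Y(L) = -(-72)/L = 72/L)
sqrt(N(-626) + Y(-1870)) = sqrt(1/(-1446 - 626) + 72/(-1870)) = sqrt(1/(-2072) + 72*(-1/1870)) = sqrt(-1/2072 - 36/935) = sqrt(-75527/1937320) = I*sqrt(36579991910)/968660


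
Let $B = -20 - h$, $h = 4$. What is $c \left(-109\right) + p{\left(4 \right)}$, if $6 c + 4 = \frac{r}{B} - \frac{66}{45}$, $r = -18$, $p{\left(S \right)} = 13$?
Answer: $\frac{35527}{360} \approx 98.686$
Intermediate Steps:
$B = -24$ ($B = -20 - 4 = -24$)
$c = - \frac{283}{360}$ ($c = - \frac{2}{3} + \frac{- \frac{18}{-24} - \frac{66}{45}}{6} = - \frac{2}{3} + \frac{\left(-18\right) \left(- \frac{1}{24}\right) - \frac{22}{15}}{6} = - \frac{2}{3} + \frac{\frac{3}{4} - \frac{22}{15}}{6} = - \frac{2}{3} + \frac{1}{6} \left(- \frac{43}{60}\right) = - \frac{2}{3} - \frac{43}{360} = - \frac{283}{360} \approx -0.78611$)
$c \left(-109\right) + p{\left(4 \right)} = \left(- \frac{283}{360}\right) \left(-109\right) + 13 = \frac{30847}{360} + 13 = \frac{35527}{360}$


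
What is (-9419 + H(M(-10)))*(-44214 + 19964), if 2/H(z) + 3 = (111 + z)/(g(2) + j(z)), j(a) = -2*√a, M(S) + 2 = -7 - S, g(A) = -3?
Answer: 29008407750/127 ≈ 2.2841e+8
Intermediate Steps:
M(S) = -9 - S (M(S) = -2 + (-7 - S) = -9 - S)
H(z) = 2/(-3 + (111 + z)/(-3 - 2*√z))
(-9419 + H(M(-10)))*(-44214 + 19964) = (-9419 + 2*(-3 - 2*√(-9 - 1*(-10)))/(120 + (-9 - 1*(-10)) + 6*√(-9 - 1*(-10))))*(-44214 + 19964) = (-9419 + 2*(-3 - 2*√(-9 + 10))/(120 + (-9 + 10) + 6*√(-9 + 10)))*(-24250) = (-9419 + 2*(-3 - 2*√1)/(120 + 1 + 6*√1))*(-24250) = (-9419 + 2*(-3 - 2*1)/(120 + 1 + 6*1))*(-24250) = (-9419 + 2*(-3 - 2)/(120 + 1 + 6))*(-24250) = (-9419 + 2*(-5)/127)*(-24250) = (-9419 + 2*(1/127)*(-5))*(-24250) = (-9419 - 10/127)*(-24250) = -1196223/127*(-24250) = 29008407750/127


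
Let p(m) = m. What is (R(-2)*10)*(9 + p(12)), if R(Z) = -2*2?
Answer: -840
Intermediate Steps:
R(Z) = -4
(R(-2)*10)*(9 + p(12)) = (-4*10)*(9 + 12) = -40*21 = -840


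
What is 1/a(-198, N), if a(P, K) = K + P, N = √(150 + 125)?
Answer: -18/3539 - 5*√11/38929 ≈ -0.0055122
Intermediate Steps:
N = 5*√11 (N = √275 = 5*√11 ≈ 16.583)
1/a(-198, N) = 1/(5*√11 - 198) = 1/(-198 + 5*√11)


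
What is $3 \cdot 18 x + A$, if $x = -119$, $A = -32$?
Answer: $-6458$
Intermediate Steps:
$3 \cdot 18 x + A = 3 \cdot 18 \left(-119\right) - 32 = 54 \left(-119\right) - 32 = -6426 - 32 = -6458$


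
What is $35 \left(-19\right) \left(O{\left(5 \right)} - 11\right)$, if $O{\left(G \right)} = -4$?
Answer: $9975$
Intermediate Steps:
$35 \left(-19\right) \left(O{\left(5 \right)} - 11\right) = 35 \left(-19\right) \left(-4 - 11\right) = \left(-665\right) \left(-15\right) = 9975$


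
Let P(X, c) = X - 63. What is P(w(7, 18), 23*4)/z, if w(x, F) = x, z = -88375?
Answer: 8/12625 ≈ 0.00063366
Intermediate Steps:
P(X, c) = -63 + X
P(w(7, 18), 23*4)/z = (-63 + 7)/(-88375) = -56*(-1/88375) = 8/12625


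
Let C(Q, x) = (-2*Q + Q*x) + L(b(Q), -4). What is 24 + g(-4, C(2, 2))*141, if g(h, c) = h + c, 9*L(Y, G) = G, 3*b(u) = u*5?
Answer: -1808/3 ≈ -602.67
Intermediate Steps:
b(u) = 5*u/3 (b(u) = (u*5)/3 = (5*u)/3 = 5*u/3)
L(Y, G) = G/9
C(Q, x) = -4/9 - 2*Q + Q*x (C(Q, x) = (-2*Q + Q*x) + (⅑)*(-4) = (-2*Q + Q*x) - 4/9 = -4/9 - 2*Q + Q*x)
g(h, c) = c + h
24 + g(-4, C(2, 2))*141 = 24 + ((-4/9 - 2*2 + 2*2) - 4)*141 = 24 + ((-4/9 - 4 + 4) - 4)*141 = 24 + (-4/9 - 4)*141 = 24 - 40/9*141 = 24 - 1880/3 = -1808/3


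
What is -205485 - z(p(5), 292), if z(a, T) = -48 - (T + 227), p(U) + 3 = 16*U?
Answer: -204918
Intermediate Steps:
p(U) = -3 + 16*U
z(a, T) = -275 - T (z(a, T) = -48 - (227 + T) = -48 + (-227 - T) = -275 - T)
-205485 - z(p(5), 292) = -205485 - (-275 - 1*292) = -205485 - (-275 - 292) = -205485 - 1*(-567) = -205485 + 567 = -204918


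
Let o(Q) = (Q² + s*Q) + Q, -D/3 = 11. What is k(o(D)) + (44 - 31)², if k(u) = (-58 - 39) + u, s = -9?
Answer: 1425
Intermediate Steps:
D = -33 (D = -3*11 = -33)
o(Q) = Q² - 8*Q (o(Q) = (Q² - 9*Q) + Q = Q² - 8*Q)
k(u) = -97 + u
k(o(D)) + (44 - 31)² = (-97 - 33*(-8 - 33)) + (44 - 31)² = (-97 - 33*(-41)) + 13² = (-97 + 1353) + 169 = 1256 + 169 = 1425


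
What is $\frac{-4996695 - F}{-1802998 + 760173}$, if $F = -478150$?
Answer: $\frac{903709}{208565} \approx 4.333$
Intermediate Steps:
$\frac{-4996695 - F}{-1802998 + 760173} = \frac{-4996695 - -478150}{-1802998 + 760173} = \frac{-4996695 + 478150}{-1042825} = \left(-4518545\right) \left(- \frac{1}{1042825}\right) = \frac{903709}{208565}$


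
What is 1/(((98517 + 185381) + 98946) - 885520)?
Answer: -1/502676 ≈ -1.9894e-6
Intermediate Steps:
1/(((98517 + 185381) + 98946) - 885520) = 1/((283898 + 98946) - 885520) = 1/(382844 - 885520) = 1/(-502676) = -1/502676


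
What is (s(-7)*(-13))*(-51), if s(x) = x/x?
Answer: 663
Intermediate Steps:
s(x) = 1
(s(-7)*(-13))*(-51) = (1*(-13))*(-51) = -13*(-51) = 663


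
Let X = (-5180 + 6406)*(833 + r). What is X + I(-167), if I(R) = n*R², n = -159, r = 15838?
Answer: 16004295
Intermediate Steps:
I(R) = -159*R²
X = 20438646 (X = (-5180 + 6406)*(833 + 15838) = 1226*16671 = 20438646)
X + I(-167) = 20438646 - 159*(-167)² = 20438646 - 159*27889 = 20438646 - 4434351 = 16004295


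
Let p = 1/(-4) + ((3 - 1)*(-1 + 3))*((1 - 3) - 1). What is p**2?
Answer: 2401/16 ≈ 150.06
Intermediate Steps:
p = -49/4 (p = -1/4 + (2*2)*(-2 - 1) = -1/4 + 4*(-3) = -1/4 - 12 = -49/4 ≈ -12.250)
p**2 = (-49/4)**2 = 2401/16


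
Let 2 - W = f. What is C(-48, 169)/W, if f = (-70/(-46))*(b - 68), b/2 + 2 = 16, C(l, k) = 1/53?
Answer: 23/76638 ≈ 0.00030011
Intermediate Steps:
C(l, k) = 1/53
b = 28 (b = -4 + 2*16 = -4 + 32 = 28)
f = -1400/23 (f = (-70/(-46))*(28 - 68) = -70*(-1/46)*(-40) = (35/23)*(-40) = -1400/23 ≈ -60.870)
W = 1446/23 (W = 2 - 1*(-1400/23) = 2 + 1400/23 = 1446/23 ≈ 62.870)
C(-48, 169)/W = 1/(53*(1446/23)) = (1/53)*(23/1446) = 23/76638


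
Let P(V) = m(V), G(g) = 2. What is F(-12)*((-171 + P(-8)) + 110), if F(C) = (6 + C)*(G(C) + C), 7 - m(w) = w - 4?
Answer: -2520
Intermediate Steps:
m(w) = 11 - w (m(w) = 7 - (w - 4) = 7 - (-4 + w) = 7 + (4 - w) = 11 - w)
P(V) = 11 - V
F(C) = (2 + C)*(6 + C) (F(C) = (6 + C)*(2 + C) = (2 + C)*(6 + C))
F(-12)*((-171 + P(-8)) + 110) = (12 + (-12)**2 + 8*(-12))*((-171 + (11 - 1*(-8))) + 110) = (12 + 144 - 96)*((-171 + (11 + 8)) + 110) = 60*((-171 + 19) + 110) = 60*(-152 + 110) = 60*(-42) = -2520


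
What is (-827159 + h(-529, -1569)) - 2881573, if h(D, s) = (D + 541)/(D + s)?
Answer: -3890459874/1049 ≈ -3.7087e+6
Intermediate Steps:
h(D, s) = (541 + D)/(D + s)
(-827159 + h(-529, -1569)) - 2881573 = (-827159 + (541 - 529)/(-529 - 1569)) - 2881573 = (-827159 + 12/(-2098)) - 2881573 = (-827159 - 1/2098*12) - 2881573 = (-827159 - 6/1049) - 2881573 = -867689797/1049 - 2881573 = -3890459874/1049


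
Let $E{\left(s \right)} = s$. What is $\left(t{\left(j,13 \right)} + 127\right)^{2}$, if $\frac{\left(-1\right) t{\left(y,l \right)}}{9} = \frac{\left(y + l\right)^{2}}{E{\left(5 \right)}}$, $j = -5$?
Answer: $\frac{3481}{25} \approx 139.24$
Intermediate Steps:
$t{\left(y,l \right)} = - \frac{9 \left(l + y\right)^{2}}{5}$ ($t{\left(y,l \right)} = - 9 \frac{\left(y + l\right)^{2}}{5} = - 9 \left(l + y\right)^{2} \cdot \frac{1}{5} = - 9 \frac{\left(l + y\right)^{2}}{5} = - \frac{9 \left(l + y\right)^{2}}{5}$)
$\left(t{\left(j,13 \right)} + 127\right)^{2} = \left(- \frac{9 \left(13 - 5\right)^{2}}{5} + 127\right)^{2} = \left(- \frac{9 \cdot 8^{2}}{5} + 127\right)^{2} = \left(\left(- \frac{9}{5}\right) 64 + 127\right)^{2} = \left(- \frac{576}{5} + 127\right)^{2} = \left(\frac{59}{5}\right)^{2} = \frac{3481}{25}$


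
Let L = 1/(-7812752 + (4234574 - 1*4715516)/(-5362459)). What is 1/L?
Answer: -41895561796226/5362459 ≈ -7.8128e+6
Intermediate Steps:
L = -5362459/41895561796226 (L = 1/(-7812752 + (4234574 - 4715516)*(-1/5362459)) = 1/(-7812752 - 480942*(-1/5362459)) = 1/(-7812752 + 480942/5362459) = 1/(-41895561796226/5362459) = -5362459/41895561796226 ≈ -1.2800e-7)
1/L = 1/(-5362459/41895561796226) = -41895561796226/5362459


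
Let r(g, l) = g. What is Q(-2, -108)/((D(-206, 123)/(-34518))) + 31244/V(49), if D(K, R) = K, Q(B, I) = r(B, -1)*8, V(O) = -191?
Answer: -55961636/19673 ≈ -2844.6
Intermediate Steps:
Q(B, I) = 8*B (Q(B, I) = B*8 = 8*B)
Q(-2, -108)/((D(-206, 123)/(-34518))) + 31244/V(49) = (8*(-2))/((-206/(-34518))) + 31244/(-191) = -16/((-206*(-1/34518))) + 31244*(-1/191) = -16/103/17259 - 31244/191 = -16*17259/103 - 31244/191 = -276144/103 - 31244/191 = -55961636/19673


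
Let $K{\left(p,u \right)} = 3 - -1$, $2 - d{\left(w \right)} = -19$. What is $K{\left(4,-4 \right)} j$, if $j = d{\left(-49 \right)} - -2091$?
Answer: $8448$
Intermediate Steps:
$d{\left(w \right)} = 21$ ($d{\left(w \right)} = 2 - -19 = 2 + 19 = 21$)
$K{\left(p,u \right)} = 4$ ($K{\left(p,u \right)} = 3 + 1 = 4$)
$j = 2112$ ($j = 21 - -2091 = 21 + 2091 = 2112$)
$K{\left(4,-4 \right)} j = 4 \cdot 2112 = 8448$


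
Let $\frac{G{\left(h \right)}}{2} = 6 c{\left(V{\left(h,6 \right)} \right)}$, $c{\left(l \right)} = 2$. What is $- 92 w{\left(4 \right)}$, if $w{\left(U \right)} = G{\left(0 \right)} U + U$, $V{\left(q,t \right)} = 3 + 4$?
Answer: $-9200$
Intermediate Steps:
$V{\left(q,t \right)} = 7$
$G{\left(h \right)} = 24$ ($G{\left(h \right)} = 2 \cdot 6 \cdot 2 = 2 \cdot 12 = 24$)
$w{\left(U \right)} = 25 U$ ($w{\left(U \right)} = 24 U + U = 25 U$)
$- 92 w{\left(4 \right)} = - 92 \cdot 25 \cdot 4 = \left(-92\right) 100 = -9200$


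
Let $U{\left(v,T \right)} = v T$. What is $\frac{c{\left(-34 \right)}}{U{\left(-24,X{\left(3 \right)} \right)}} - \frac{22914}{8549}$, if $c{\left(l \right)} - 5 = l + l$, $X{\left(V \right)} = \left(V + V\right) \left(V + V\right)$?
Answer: $- \frac{2139901}{820704} \approx -2.6074$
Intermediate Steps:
$X{\left(V \right)} = 4 V^{2}$ ($X{\left(V \right)} = 2 V 2 V = 4 V^{2}$)
$c{\left(l \right)} = 5 + 2 l$ ($c{\left(l \right)} = 5 + \left(l + l\right) = 5 + 2 l$)
$U{\left(v,T \right)} = T v$
$\frac{c{\left(-34 \right)}}{U{\left(-24,X{\left(3 \right)} \right)}} - \frac{22914}{8549} = \frac{5 + 2 \left(-34\right)}{4 \cdot 3^{2} \left(-24\right)} - \frac{22914}{8549} = \frac{5 - 68}{4 \cdot 9 \left(-24\right)} - \frac{22914}{8549} = - \frac{63}{36 \left(-24\right)} - \frac{22914}{8549} = - \frac{63}{-864} - \frac{22914}{8549} = \left(-63\right) \left(- \frac{1}{864}\right) - \frac{22914}{8549} = \frac{7}{96} - \frac{22914}{8549} = - \frac{2139901}{820704}$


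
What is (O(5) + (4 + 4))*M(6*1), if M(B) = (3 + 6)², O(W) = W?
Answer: 1053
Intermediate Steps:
M(B) = 81 (M(B) = 9² = 81)
(O(5) + (4 + 4))*M(6*1) = (5 + (4 + 4))*81 = (5 + 8)*81 = 13*81 = 1053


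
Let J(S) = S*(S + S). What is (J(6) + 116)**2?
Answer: 35344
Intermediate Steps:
J(S) = 2*S**2 (J(S) = S*(2*S) = 2*S**2)
(J(6) + 116)**2 = (2*6**2 + 116)**2 = (2*36 + 116)**2 = (72 + 116)**2 = 188**2 = 35344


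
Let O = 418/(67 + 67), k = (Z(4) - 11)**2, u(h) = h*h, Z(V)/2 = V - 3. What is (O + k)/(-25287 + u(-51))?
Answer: -2818/759981 ≈ -0.0037080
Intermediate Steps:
Z(V) = -6 + 2*V (Z(V) = 2*(V - 3) = 2*(-3 + V) = -6 + 2*V)
u(h) = h**2
k = 81 (k = ((-6 + 2*4) - 11)**2 = ((-6 + 8) - 11)**2 = (2 - 11)**2 = (-9)**2 = 81)
O = 209/67 (O = 418/134 = (1/134)*418 = 209/67 ≈ 3.1194)
(O + k)/(-25287 + u(-51)) = (209/67 + 81)/(-25287 + (-51)**2) = 5636/(67*(-25287 + 2601)) = (5636/67)/(-22686) = (5636/67)*(-1/22686) = -2818/759981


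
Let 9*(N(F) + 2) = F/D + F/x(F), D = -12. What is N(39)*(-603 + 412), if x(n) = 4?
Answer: 4393/18 ≈ 244.06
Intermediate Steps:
N(F) = -2 + F/54 (N(F) = -2 + (F/(-12) + F/4)/9 = -2 + (F*(-1/12) + F*(¼))/9 = -2 + (-F/12 + F/4)/9 = -2 + (F/6)/9 = -2 + F/54)
N(39)*(-603 + 412) = (-2 + (1/54)*39)*(-603 + 412) = (-2 + 13/18)*(-191) = -23/18*(-191) = 4393/18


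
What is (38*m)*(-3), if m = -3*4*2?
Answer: 2736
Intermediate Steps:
m = -24 (m = -12*2 = -24)
(38*m)*(-3) = (38*(-24))*(-3) = -912*(-3) = 2736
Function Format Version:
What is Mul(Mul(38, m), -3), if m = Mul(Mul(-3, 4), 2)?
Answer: 2736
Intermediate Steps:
m = -24 (m = Mul(-12, 2) = -24)
Mul(Mul(38, m), -3) = Mul(Mul(38, -24), -3) = Mul(-912, -3) = 2736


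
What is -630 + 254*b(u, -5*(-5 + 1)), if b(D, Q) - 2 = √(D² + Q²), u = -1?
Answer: -122 + 254*√401 ≈ 4964.3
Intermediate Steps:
b(D, Q) = 2 + √(D² + Q²)
-630 + 254*b(u, -5*(-5 + 1)) = -630 + 254*(2 + √((-1)² + (-5*(-5 + 1))²)) = -630 + 254*(2 + √(1 + (-5*(-4))²)) = -630 + 254*(2 + √(1 + 20²)) = -630 + 254*(2 + √(1 + 400)) = -630 + 254*(2 + √401) = -630 + (508 + 254*√401) = -122 + 254*√401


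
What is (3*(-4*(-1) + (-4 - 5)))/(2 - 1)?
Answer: -15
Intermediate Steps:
(3*(-4*(-1) + (-4 - 5)))/(2 - 1) = (3*(4 - 9))/1 = (3*(-5))*1 = -15*1 = -15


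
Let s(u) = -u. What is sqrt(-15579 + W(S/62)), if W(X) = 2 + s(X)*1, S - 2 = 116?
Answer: I*sqrt(14971326)/31 ≈ 124.82*I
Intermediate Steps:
S = 118 (S = 2 + 116 = 118)
W(X) = 2 - X (W(X) = 2 - X*1 = 2 - X)
sqrt(-15579 + W(S/62)) = sqrt(-15579 + (2 - 118/62)) = sqrt(-15579 + (2 - 1*59/31)) = sqrt(-15579 + (2 - 59/31)) = sqrt(-15579 + 3/31) = sqrt(-482946/31) = I*sqrt(14971326)/31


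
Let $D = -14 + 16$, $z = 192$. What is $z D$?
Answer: $384$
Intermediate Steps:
$D = 2$
$z D = 192 \cdot 2 = 384$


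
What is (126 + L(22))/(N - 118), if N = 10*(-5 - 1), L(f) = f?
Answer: -74/89 ≈ -0.83146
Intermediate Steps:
N = -60 (N = 10*(-6) = -60)
(126 + L(22))/(N - 118) = (126 + 22)/(-60 - 118) = 148/(-178) = 148*(-1/178) = -74/89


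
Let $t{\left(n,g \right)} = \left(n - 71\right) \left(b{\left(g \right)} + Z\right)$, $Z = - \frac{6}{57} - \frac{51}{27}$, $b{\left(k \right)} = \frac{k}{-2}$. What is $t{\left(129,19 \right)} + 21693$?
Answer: $\frac{3595504}{171} \approx 21026.0$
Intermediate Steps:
$b{\left(k \right)} = - \frac{k}{2}$ ($b{\left(k \right)} = k \left(- \frac{1}{2}\right) = - \frac{k}{2}$)
$Z = - \frac{341}{171}$ ($Z = \left(-6\right) \frac{1}{57} - \frac{17}{9} = - \frac{2}{19} - \frac{17}{9} = - \frac{341}{171} \approx -1.9942$)
$t{\left(n,g \right)} = \left(-71 + n\right) \left(- \frac{341}{171} - \frac{g}{2}\right)$ ($t{\left(n,g \right)} = \left(n - 71\right) \left(- \frac{g}{2} - \frac{341}{171}\right) = \left(-71 + n\right) \left(- \frac{341}{171} - \frac{g}{2}\right)$)
$t{\left(129,19 \right)} + 21693 = \left(\frac{24211}{171} - \frac{14663}{57} + \frac{71}{2} \cdot 19 - \frac{19}{2} \cdot 129\right) + 21693 = \left(\frac{24211}{171} - \frac{14663}{57} + \frac{1349}{2} - \frac{2451}{2}\right) + 21693 = - \frac{113999}{171} + 21693 = \frac{3595504}{171}$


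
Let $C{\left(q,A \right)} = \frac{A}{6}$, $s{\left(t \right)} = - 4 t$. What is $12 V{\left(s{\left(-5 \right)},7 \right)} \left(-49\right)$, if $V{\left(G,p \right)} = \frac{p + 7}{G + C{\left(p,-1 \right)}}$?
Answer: $- \frac{7056}{17} \approx -415.06$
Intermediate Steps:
$C{\left(q,A \right)} = \frac{A}{6}$ ($C{\left(q,A \right)} = A \frac{1}{6} = \frac{A}{6}$)
$V{\left(G,p \right)} = \frac{7 + p}{- \frac{1}{6} + G}$ ($V{\left(G,p \right)} = \frac{p + 7}{G + \frac{1}{6} \left(-1\right)} = \frac{7 + p}{G - \frac{1}{6}} = \frac{7 + p}{- \frac{1}{6} + G}$)
$12 V{\left(s{\left(-5 \right)},7 \right)} \left(-49\right) = 12 \frac{6 \left(7 + 7\right)}{-1 + 6 \left(\left(-4\right) \left(-5\right)\right)} \left(-49\right) = 12 \cdot 6 \frac{1}{-1 + 6 \cdot 20} \cdot 14 \left(-49\right) = 12 \cdot 6 \frac{1}{-1 + 120} \cdot 14 \left(-49\right) = 12 \cdot 6 \cdot \frac{1}{119} \cdot 14 \left(-49\right) = 12 \cdot \frac{12}{17} \left(-49\right) = \frac{144}{17} \left(-49\right) = - \frac{7056}{17}$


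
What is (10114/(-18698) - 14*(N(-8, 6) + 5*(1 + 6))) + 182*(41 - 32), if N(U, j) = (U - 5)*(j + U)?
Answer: 7324559/9349 ≈ 783.46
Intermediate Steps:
N(U, j) = (-5 + U)*(U + j)
(10114/(-18698) - 14*(N(-8, 6) + 5*(1 + 6))) + 182*(41 - 32) = (10114/(-18698) - 14*(((-8)² - 5*(-8) - 5*6 - 8*6) + 5*(1 + 6))) + 182*(41 - 32) = (10114*(-1/18698) - 14*((64 + 40 - 30 - 48) + 5*7)) + 182*9 = (-5057/9349 - 14*(26 + 35)) + 1638 = (-5057/9349 - 14*61) + 1638 = (-5057/9349 - 854) + 1638 = -7989103/9349 + 1638 = 7324559/9349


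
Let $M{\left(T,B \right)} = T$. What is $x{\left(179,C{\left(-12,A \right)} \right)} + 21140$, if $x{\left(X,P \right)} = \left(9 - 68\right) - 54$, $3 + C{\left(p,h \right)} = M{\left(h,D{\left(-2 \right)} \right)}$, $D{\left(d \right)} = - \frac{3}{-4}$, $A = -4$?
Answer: $21027$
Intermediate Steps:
$D{\left(d \right)} = \frac{3}{4}$ ($D{\left(d \right)} = \left(-3\right) \left(- \frac{1}{4}\right) = \frac{3}{4}$)
$C{\left(p,h \right)} = -3 + h$
$x{\left(X,P \right)} = -113$ ($x{\left(X,P \right)} = -59 - 54 = -113$)
$x{\left(179,C{\left(-12,A \right)} \right)} + 21140 = -113 + 21140 = 21027$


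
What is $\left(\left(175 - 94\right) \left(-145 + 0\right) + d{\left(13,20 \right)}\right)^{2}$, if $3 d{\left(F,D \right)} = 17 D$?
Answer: $\frac{1217661025}{9} \approx 1.353 \cdot 10^{8}$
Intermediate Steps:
$d{\left(F,D \right)} = \frac{17 D}{3}$
$\left(\left(175 - 94\right) \left(-145 + 0\right) + d{\left(13,20 \right)}\right)^{2} = \left(\left(175 - 94\right) \left(-145 + 0\right) + \frac{17}{3} \cdot 20\right)^{2} = \left(81 \left(-145\right) + \frac{340}{3}\right)^{2} = \left(-11745 + \frac{340}{3}\right)^{2} = \left(- \frac{34895}{3}\right)^{2} = \frac{1217661025}{9}$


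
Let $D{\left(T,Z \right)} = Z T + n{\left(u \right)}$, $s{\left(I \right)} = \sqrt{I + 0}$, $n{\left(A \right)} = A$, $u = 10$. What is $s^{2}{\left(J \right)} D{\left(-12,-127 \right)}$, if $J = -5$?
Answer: $-7670$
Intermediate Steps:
$s{\left(I \right)} = \sqrt{I}$
$D{\left(T,Z \right)} = 10 + T Z$ ($D{\left(T,Z \right)} = Z T + 10 = T Z + 10 = 10 + T Z$)
$s^{2}{\left(J \right)} D{\left(-12,-127 \right)} = \left(\sqrt{-5}\right)^{2} \left(10 - -1524\right) = \left(i \sqrt{5}\right)^{2} \left(10 + 1524\right) = \left(-5\right) 1534 = -7670$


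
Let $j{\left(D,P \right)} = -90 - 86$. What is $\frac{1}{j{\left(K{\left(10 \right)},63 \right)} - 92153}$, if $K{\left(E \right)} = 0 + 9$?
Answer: $- \frac{1}{92329} \approx -1.0831 \cdot 10^{-5}$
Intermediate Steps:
$K{\left(E \right)} = 9$
$j{\left(D,P \right)} = -176$ ($j{\left(D,P \right)} = -90 - 86 = -176$)
$\frac{1}{j{\left(K{\left(10 \right)},63 \right)} - 92153} = \frac{1}{-176 - 92153} = \frac{1}{-92329} = - \frac{1}{92329}$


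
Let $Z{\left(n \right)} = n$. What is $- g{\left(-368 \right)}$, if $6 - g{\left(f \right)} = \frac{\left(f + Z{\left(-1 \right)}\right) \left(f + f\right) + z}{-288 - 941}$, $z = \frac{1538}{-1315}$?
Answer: $- \frac{366828232}{1616135} \approx -226.98$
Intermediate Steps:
$z = - \frac{1538}{1315}$ ($z = 1538 \left(- \frac{1}{1315}\right) = - \frac{1538}{1315} \approx -1.1696$)
$g{\left(f \right)} = \frac{9695272}{1616135} + \frac{2 f \left(-1 + f\right)}{1229}$ ($g{\left(f \right)} = 6 - \frac{\left(f - 1\right) \left(f + f\right) - \frac{1538}{1315}}{-288 - 941} = 6 - \frac{\left(-1 + f\right) 2 f - \frac{1538}{1315}}{-1229} = 6 - \left(2 f \left(-1 + f\right) - \frac{1538}{1315}\right) \left(- \frac{1}{1229}\right) = 6 - \left(- \frac{1538}{1315} + 2 f \left(-1 + f\right)\right) \left(- \frac{1}{1229}\right) = 6 - \left(\frac{1538}{1616135} - \frac{2 f \left(-1 + f\right)}{1229}\right) = 6 + \left(- \frac{1538}{1616135} + \frac{2 f \left(-1 + f\right)}{1229}\right) = \frac{9695272}{1616135} + \frac{2 f \left(-1 + f\right)}{1229}$)
$- g{\left(-368 \right)} = - (\frac{9695272}{1616135} - - \frac{736}{1229} + \frac{2 \left(-368\right)^{2}}{1229}) = - (\frac{9695272}{1616135} + \frac{736}{1229} + \frac{2}{1229} \cdot 135424) = - (\frac{9695272}{1616135} + \frac{736}{1229} + \frac{270848}{1229}) = \left(-1\right) \frac{366828232}{1616135} = - \frac{366828232}{1616135}$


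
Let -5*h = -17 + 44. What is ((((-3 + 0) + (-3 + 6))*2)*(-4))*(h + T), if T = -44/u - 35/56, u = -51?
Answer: 0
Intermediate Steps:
h = -27/5 (h = -(-17 + 44)/5 = -⅕*27 = -27/5 ≈ -5.4000)
T = 97/408 (T = -44/(-51) - 35/56 = -44*(-1/51) - 35*1/56 = 44/51 - 5/8 = 97/408 ≈ 0.23775)
((((-3 + 0) + (-3 + 6))*2)*(-4))*(h + T) = ((((-3 + 0) + (-3 + 6))*2)*(-4))*(-27/5 + 97/408) = (((-3 + 3)*2)*(-4))*(-10531/2040) = ((0*2)*(-4))*(-10531/2040) = (0*(-4))*(-10531/2040) = 0*(-10531/2040) = 0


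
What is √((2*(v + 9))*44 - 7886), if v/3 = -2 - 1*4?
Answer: I*√8678 ≈ 93.156*I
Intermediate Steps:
v = -18 (v = 3*(-2 - 1*4) = 3*(-2 - 4) = 3*(-6) = -18)
√((2*(v + 9))*44 - 7886) = √((2*(-18 + 9))*44 - 7886) = √((2*(-9))*44 - 7886) = √(-18*44 - 7886) = √(-792 - 7886) = √(-8678) = I*√8678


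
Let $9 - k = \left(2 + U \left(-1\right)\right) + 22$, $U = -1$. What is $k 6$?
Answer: $-96$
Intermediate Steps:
$k = -16$ ($k = 9 - \left(\left(2 - -1\right) + 22\right) = 9 - \left(\left(2 + 1\right) + 22\right) = 9 - \left(3 + 22\right) = 9 - 25 = -16$)
$k 6 = \left(-16\right) 6 = -96$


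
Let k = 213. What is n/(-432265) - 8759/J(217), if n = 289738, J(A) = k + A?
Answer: -156431859/7434958 ≈ -21.040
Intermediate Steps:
J(A) = 213 + A
n/(-432265) - 8759/J(217) = 289738/(-432265) - 8759/(213 + 217) = 289738*(-1/432265) - 8759/430 = -289738/432265 - 8759*1/430 = -289738/432265 - 8759/430 = -156431859/7434958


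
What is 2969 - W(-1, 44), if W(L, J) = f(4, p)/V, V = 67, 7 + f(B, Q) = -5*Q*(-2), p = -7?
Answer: 199000/67 ≈ 2970.1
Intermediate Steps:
f(B, Q) = -7 + 10*Q (f(B, Q) = -7 - 5*Q*(-2) = -7 + 10*Q)
W(L, J) = -77/67 (W(L, J) = (-7 + 10*(-7))/67 = (-7 - 70)*(1/67) = -77*1/67 = -77/67)
2969 - W(-1, 44) = 2969 - 1*(-77/67) = 2969 + 77/67 = 199000/67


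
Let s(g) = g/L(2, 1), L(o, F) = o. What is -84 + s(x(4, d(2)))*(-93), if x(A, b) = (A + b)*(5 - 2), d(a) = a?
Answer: -921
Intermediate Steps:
x(A, b) = 3*A + 3*b (x(A, b) = (A + b)*3 = 3*A + 3*b)
s(g) = g/2
-84 + s(x(4, d(2)))*(-93) = -84 + ((3*4 + 3*2)/2)*(-93) = -84 + ((12 + 6)/2)*(-93) = -84 + ((½)*18)*(-93) = -84 + 9*(-93) = -84 - 837 = -921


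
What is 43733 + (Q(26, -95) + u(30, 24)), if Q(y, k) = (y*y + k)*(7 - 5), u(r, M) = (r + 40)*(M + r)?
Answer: 48675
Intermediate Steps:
u(r, M) = (40 + r)*(M + r)
Q(y, k) = 2*k + 2*y**2 (Q(y, k) = (y**2 + k)*2 = (k + y**2)*2 = 2*k + 2*y**2)
43733 + (Q(26, -95) + u(30, 24)) = 43733 + ((2*(-95) + 2*26**2) + (30**2 + 40*24 + 40*30 + 24*30)) = 43733 + ((-190 + 2*676) + (900 + 960 + 1200 + 720)) = 43733 + ((-190 + 1352) + 3780) = 43733 + (1162 + 3780) = 43733 + 4942 = 48675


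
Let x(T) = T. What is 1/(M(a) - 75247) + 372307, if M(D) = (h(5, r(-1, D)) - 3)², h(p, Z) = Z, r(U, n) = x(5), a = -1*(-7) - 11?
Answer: 28013495600/75243 ≈ 3.7231e+5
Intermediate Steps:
a = -4 (a = 7 - 11 = -4)
r(U, n) = 5
M(D) = 4 (M(D) = (5 - 3)² = 2² = 4)
1/(M(a) - 75247) + 372307 = 1/(4 - 75247) + 372307 = 1/(-75243) + 372307 = -1/75243 + 372307 = 28013495600/75243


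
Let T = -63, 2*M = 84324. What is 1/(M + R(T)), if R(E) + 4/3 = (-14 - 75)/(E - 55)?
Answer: 354/14925143 ≈ 2.3718e-5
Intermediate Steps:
M = 42162 (M = (½)*84324 = 42162)
R(E) = -4/3 - 89/(-55 + E) (R(E) = -4/3 + (-14 - 75)/(E - 55) = -4/3 - 89/(-55 + E))
1/(M + R(T)) = 1/(42162 + (-47 - 4*(-63))/(3*(-55 - 63))) = 1/(42162 + (⅓)*(-47 + 252)/(-118)) = 1/(42162 + (⅓)*(-1/118)*205) = 1/(42162 - 205/354) = 1/(14925143/354) = 354/14925143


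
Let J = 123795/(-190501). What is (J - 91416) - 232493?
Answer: -61705112204/190501 ≈ -3.2391e+5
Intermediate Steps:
J = -123795/190501 (J = 123795*(-1/190501) = -123795/190501 ≈ -0.64984)
(J - 91416) - 232493 = (-123795/190501 - 91416) - 232493 = -17414963211/190501 - 232493 = -61705112204/190501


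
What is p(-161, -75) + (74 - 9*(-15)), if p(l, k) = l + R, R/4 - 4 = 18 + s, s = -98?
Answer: -256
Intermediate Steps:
R = -304 (R = 16 + 4*(18 - 98) = 16 + 4*(-80) = 16 - 320 = -304)
p(l, k) = -304 + l (p(l, k) = l - 304 = -304 + l)
p(-161, -75) + (74 - 9*(-15)) = (-304 - 161) + (74 - 9*(-15)) = -465 + (74 + 135) = -465 + 209 = -256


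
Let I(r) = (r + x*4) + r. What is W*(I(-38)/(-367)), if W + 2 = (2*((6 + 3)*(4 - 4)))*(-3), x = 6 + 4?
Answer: -72/367 ≈ -0.19619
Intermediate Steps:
x = 10
I(r) = 40 + 2*r (I(r) = (r + 10*4) + r = (r + 40) + r = (40 + r) + r = 40 + 2*r)
W = -2 (W = -2 + (2*((6 + 3)*(4 - 4)))*(-3) = -2 + (2*(9*0))*(-3) = -2 + (2*0)*(-3) = -2 + 0*(-3) = -2 + 0 = -2)
W*(I(-38)/(-367)) = -2*(40 + 2*(-38))/(-367) = -2*(40 - 76)*(-1)/367 = -(-72)*(-1)/367 = -2*36/367 = -72/367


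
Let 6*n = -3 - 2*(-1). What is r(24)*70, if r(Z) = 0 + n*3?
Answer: -35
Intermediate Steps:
n = -⅙ (n = (-3 - 2*(-1))/6 = (-3 + 2)/6 = (⅙)*(-1) = -⅙ ≈ -0.16667)
r(Z) = -½ (r(Z) = 0 - ⅙*3 = 0 - ½ = -½)
r(24)*70 = -½*70 = -35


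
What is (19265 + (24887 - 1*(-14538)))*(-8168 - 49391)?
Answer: -3378137710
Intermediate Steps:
(19265 + (24887 - 1*(-14538)))*(-8168 - 49391) = (19265 + (24887 + 14538))*(-57559) = (19265 + 39425)*(-57559) = 58690*(-57559) = -3378137710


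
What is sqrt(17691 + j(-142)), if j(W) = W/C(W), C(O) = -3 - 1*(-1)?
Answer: sqrt(17762) ≈ 133.27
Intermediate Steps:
C(O) = -2 (C(O) = -3 + 1 = -2)
j(W) = -W/2 (j(W) = W/(-2) = W*(-1/2) = -W/2)
sqrt(17691 + j(-142)) = sqrt(17691 - 1/2*(-142)) = sqrt(17691 + 71) = sqrt(17762)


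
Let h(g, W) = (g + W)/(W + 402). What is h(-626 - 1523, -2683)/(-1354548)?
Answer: -1208/772430997 ≈ -1.5639e-6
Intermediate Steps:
h(g, W) = (W + g)/(402 + W)
h(-626 - 1523, -2683)/(-1354548) = ((-2683 + (-626 - 1523))/(402 - 2683))/(-1354548) = ((-2683 - 2149)/(-2281))*(-1/1354548) = -1/2281*(-4832)*(-1/1354548) = (4832/2281)*(-1/1354548) = -1208/772430997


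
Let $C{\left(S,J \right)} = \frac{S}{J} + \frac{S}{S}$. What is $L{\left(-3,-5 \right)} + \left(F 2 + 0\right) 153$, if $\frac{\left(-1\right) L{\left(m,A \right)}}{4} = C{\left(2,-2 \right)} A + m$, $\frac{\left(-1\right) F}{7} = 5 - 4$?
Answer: $-2130$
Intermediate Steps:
$F = -7$ ($F = - 7 \left(5 - 4\right) = \left(-7\right) 1 = -7$)
$C{\left(S,J \right)} = 1 + \frac{S}{J}$ ($C{\left(S,J \right)} = \frac{S}{J} + 1 = 1 + \frac{S}{J}$)
$L{\left(m,A \right)} = - 4 m$ ($L{\left(m,A \right)} = - 4 \left(\frac{-2 + 2}{-2} A + m\right) = - 4 \left(\left(- \frac{1}{2}\right) 0 A + m\right) = - 4 \left(0 A + m\right) = - 4 \left(0 + m\right) = - 4 m$)
$L{\left(-3,-5 \right)} + \left(F 2 + 0\right) 153 = \left(-4\right) \left(-3\right) + \left(\left(-7\right) 2 + 0\right) 153 = 12 + \left(-14 + 0\right) 153 = 12 - 2142 = -2130$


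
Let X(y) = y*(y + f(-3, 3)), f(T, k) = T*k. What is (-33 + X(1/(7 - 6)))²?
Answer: 1681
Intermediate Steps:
X(y) = y*(-9 + y) (X(y) = y*(y - 3*3) = y*(y - 9) = y*(-9 + y))
(-33 + X(1/(7 - 6)))² = (-33 + (-9 + 1/(7 - 6))/(7 - 6))² = (-33 + (-9 + 1/1)/1)² = (-33 + 1*(-9 + 1))² = (-33 + 1*(-8))² = (-33 - 8)² = (-41)² = 1681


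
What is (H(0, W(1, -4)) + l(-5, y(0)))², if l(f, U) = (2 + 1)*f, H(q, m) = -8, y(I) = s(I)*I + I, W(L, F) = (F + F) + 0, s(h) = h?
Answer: 529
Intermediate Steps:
W(L, F) = 2*F (W(L, F) = 2*F + 0 = 2*F)
y(I) = I + I² (y(I) = I*I + I = I² + I = I + I²)
l(f, U) = 3*f
(H(0, W(1, -4)) + l(-5, y(0)))² = (-8 + 3*(-5))² = (-8 - 15)² = (-23)² = 529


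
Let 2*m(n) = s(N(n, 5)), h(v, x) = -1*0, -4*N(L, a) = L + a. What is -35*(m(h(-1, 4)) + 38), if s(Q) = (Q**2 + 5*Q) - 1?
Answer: -39375/32 ≈ -1230.5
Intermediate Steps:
N(L, a) = -L/4 - a/4 (N(L, a) = -(L + a)/4 = -L/4 - a/4)
s(Q) = -1 + Q**2 + 5*Q
h(v, x) = 0
m(n) = -29/8 + (-5/4 - n/4)**2/2 - 5*n/8 (m(n) = (-1 + (-n/4 - 1/4*5)**2 + 5*(-n/4 - 1/4*5))/2 = (-1 + (-n/4 - 5/4)**2 + 5*(-n/4 - 5/4))/2 = (-1 + (-5/4 - n/4)**2 + 5*(-5/4 - n/4))/2 = (-1 + (-5/4 - n/4)**2 + (-25/4 - 5*n/4))/2 = (-29/4 + (-5/4 - n/4)**2 - 5*n/4)/2 = -29/8 + (-5/4 - n/4)**2/2 - 5*n/8)
-35*(m(h(-1, 4)) + 38) = -35*((-91/32 - 5/16*0 + (1/32)*0**2) + 38) = -35*((-91/32 + 0 + (1/32)*0) + 38) = -35*((-91/32 + 0 + 0) + 38) = -35*(-91/32 + 38) = -35*1125/32 = -39375/32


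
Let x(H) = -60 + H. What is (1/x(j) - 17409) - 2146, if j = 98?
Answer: -743089/38 ≈ -19555.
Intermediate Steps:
(1/x(j) - 17409) - 2146 = (1/(-60 + 98) - 17409) - 2146 = (1/38 - 17409) - 2146 = -661541/38 - 2146 = -743089/38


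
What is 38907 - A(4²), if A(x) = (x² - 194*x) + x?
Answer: 41739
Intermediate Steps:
A(x) = x² - 193*x
38907 - A(4²) = 38907 - 4²*(-193 + 4²) = 38907 - 16*(-193 + 16) = 38907 - 16*(-177) = 38907 - 1*(-2832) = 38907 + 2832 = 41739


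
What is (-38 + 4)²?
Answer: 1156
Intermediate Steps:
(-38 + 4)² = (-34)² = 1156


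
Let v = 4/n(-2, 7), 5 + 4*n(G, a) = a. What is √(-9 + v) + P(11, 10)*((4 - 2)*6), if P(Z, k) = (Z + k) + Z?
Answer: 384 + I ≈ 384.0 + 1.0*I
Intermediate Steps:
P(Z, k) = k + 2*Z
n(G, a) = -5/4 + a/4
v = 8 (v = 4/(-5/4 + (¼)*7) = 4/(-5/4 + 7/4) = 4/(½) = 4*2 = 8)
√(-9 + v) + P(11, 10)*((4 - 2)*6) = √(-9 + 8) + (10 + 2*11)*((4 - 2)*6) = √(-1) + (10 + 22)*(2*6) = I + 32*12 = I + 384 = 384 + I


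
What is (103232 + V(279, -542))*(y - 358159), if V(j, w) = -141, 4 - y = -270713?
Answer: -9014483222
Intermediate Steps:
y = 270717 (y = 4 - 1*(-270713) = 4 + 270713 = 270717)
(103232 + V(279, -542))*(y - 358159) = (103232 - 141)*(270717 - 358159) = 103091*(-87442) = -9014483222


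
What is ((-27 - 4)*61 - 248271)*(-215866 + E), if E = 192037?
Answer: 5961110298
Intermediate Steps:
((-27 - 4)*61 - 248271)*(-215866 + E) = ((-27 - 4)*61 - 248271)*(-215866 + 192037) = (-31*61 - 248271)*(-23829) = (-1891 - 248271)*(-23829) = -250162*(-23829) = 5961110298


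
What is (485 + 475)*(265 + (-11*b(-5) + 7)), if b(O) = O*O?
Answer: -2880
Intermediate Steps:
b(O) = O²
(485 + 475)*(265 + (-11*b(-5) + 7)) = (485 + 475)*(265 + (-11*(-5)² + 7)) = 960*(265 + (-11*25 + 7)) = 960*(265 + (-275 + 7)) = 960*(265 - 268) = 960*(-3) = -2880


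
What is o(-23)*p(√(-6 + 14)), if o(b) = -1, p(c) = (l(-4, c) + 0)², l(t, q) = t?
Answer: -16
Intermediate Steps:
p(c) = 16 (p(c) = (-4 + 0)² = (-4)² = 16)
o(-23)*p(√(-6 + 14)) = -1*16 = -16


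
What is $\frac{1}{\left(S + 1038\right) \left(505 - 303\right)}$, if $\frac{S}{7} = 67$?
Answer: $\frac{1}{304414} \approx 3.285 \cdot 10^{-6}$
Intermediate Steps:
$S = 469$ ($S = 7 \cdot 67 = 469$)
$\frac{1}{\left(S + 1038\right) \left(505 - 303\right)} = \frac{1}{\left(469 + 1038\right) \left(505 - 303\right)} = \frac{1}{1507 \cdot 202} = \frac{1}{1507} \cdot \frac{1}{202} = \frac{1}{304414}$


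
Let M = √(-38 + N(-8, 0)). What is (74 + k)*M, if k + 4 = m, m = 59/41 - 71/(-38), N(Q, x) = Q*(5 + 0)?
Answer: 114213*I*√78/1558 ≈ 647.43*I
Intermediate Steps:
N(Q, x) = 5*Q (N(Q, x) = Q*5 = 5*Q)
m = 5153/1558 (m = 59*(1/41) - 71*(-1/38) = 59/41 + 71/38 = 5153/1558 ≈ 3.3074)
k = -1079/1558 (k = -4 + 5153/1558 = -1079/1558 ≈ -0.69255)
M = I*√78 (M = √(-38 + 5*(-8)) = √(-38 - 40) = √(-78) = I*√78 ≈ 8.8318*I)
(74 + k)*M = (74 - 1079/1558)*(I*√78) = 114213*(I*√78)/1558 = 114213*I*√78/1558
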